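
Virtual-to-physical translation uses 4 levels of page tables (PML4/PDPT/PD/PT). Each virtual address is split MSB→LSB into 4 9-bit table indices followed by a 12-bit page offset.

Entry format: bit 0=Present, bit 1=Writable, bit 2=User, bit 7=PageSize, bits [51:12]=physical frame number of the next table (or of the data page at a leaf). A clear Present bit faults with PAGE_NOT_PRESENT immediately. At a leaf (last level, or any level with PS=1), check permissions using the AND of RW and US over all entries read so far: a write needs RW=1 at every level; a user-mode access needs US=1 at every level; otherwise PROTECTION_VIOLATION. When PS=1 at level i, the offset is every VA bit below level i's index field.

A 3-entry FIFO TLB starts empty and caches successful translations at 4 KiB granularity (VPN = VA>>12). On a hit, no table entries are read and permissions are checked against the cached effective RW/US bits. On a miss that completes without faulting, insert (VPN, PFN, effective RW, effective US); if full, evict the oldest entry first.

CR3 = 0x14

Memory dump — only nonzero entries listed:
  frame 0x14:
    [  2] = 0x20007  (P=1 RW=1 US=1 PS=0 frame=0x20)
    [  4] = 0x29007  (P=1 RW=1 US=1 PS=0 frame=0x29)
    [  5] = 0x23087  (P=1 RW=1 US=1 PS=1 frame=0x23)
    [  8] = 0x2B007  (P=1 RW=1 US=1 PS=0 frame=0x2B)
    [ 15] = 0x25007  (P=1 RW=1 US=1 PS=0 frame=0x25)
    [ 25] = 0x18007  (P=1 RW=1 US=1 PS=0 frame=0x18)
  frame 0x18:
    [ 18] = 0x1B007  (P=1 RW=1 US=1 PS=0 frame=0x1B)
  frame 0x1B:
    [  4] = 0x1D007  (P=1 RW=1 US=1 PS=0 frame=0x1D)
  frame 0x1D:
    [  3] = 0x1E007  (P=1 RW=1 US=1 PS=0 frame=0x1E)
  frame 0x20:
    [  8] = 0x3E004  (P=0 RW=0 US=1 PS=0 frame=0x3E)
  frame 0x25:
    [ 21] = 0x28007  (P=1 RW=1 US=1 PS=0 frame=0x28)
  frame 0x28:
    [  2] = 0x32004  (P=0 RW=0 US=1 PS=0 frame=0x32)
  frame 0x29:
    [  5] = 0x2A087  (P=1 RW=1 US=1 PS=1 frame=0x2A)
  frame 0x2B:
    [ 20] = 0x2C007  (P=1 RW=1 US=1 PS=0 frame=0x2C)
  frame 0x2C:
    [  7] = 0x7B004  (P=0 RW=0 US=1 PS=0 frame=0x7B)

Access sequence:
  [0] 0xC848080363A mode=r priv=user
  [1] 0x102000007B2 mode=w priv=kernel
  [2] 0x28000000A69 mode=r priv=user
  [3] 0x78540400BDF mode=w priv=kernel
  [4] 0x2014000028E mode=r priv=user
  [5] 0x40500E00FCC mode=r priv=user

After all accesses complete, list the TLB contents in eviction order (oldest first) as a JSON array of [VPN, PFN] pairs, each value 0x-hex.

Per-access translation:
#0 VA=0xC848080363A (r,user):
  [0] read 0x14 idx=25: raw=0x18007 flags P=1 W=1 U=1 S=0
  [1] read 0x18 idx=18: raw=0x1B007 flags P=1 W=1 U=1 S=0
  [2] read 0x1B idx=4: raw=0x1D007 flags P=1 W=1 U=1 S=0
  [3] read 0x1D idx=3: raw=0x1E007 flags P=1 W=1 U=1 S=0
  → PA=0x1E63A  (4 entries read)
#1 VA=0x102000007B2 (w,kernel):
  [0] read 0x14 idx=2: raw=0x20007 flags P=1 W=1 U=1 S=0
  [1] read 0x20 idx=8: raw=0x3E004 flags P=0 W=0 U=1 S=0
  ✗ PAGE_NOT_PRESENT  [2 reads]
#2 VA=0x28000000A69 (r,user):
  [0] read 0x14 idx=5: raw=0x23087 flags P=1 W=1 U=1 S=1
  → PA=0x23A69 (huge @L0)  (1 entries read)
#3 VA=0x78540400BDF (w,kernel):
  [0] read 0x14 idx=15: raw=0x25007 flags P=1 W=1 U=1 S=0
  [1] read 0x25 idx=21: raw=0x28007 flags P=1 W=1 U=1 S=0
  [2] read 0x28 idx=2: raw=0x32004 flags P=0 W=0 U=1 S=0
  ✗ PAGE_NOT_PRESENT  [3 reads]
#4 VA=0x2014000028E (r,user):
  [0] read 0x14 idx=4: raw=0x29007 flags P=1 W=1 U=1 S=0
  [1] read 0x29 idx=5: raw=0x2A087 flags P=1 W=1 U=1 S=1
  → PA=0x2A28E (huge @L1)  (2 entries read)
#5 VA=0x40500E00FCC (r,user):
  [0] read 0x14 idx=8: raw=0x2B007 flags P=1 W=1 U=1 S=0
  [1] read 0x2B idx=20: raw=0x2C007 flags P=1 W=1 U=1 S=0
  [2] read 0x2C idx=7: raw=0x7B004 flags P=0 W=0 U=1 S=0
  ✗ PAGE_NOT_PRESENT  [3 reads]

TLB: [["0xC8480803", "0x1E"], ["0x28000000", "0x23"], ["0x20140000", "0x2A"]]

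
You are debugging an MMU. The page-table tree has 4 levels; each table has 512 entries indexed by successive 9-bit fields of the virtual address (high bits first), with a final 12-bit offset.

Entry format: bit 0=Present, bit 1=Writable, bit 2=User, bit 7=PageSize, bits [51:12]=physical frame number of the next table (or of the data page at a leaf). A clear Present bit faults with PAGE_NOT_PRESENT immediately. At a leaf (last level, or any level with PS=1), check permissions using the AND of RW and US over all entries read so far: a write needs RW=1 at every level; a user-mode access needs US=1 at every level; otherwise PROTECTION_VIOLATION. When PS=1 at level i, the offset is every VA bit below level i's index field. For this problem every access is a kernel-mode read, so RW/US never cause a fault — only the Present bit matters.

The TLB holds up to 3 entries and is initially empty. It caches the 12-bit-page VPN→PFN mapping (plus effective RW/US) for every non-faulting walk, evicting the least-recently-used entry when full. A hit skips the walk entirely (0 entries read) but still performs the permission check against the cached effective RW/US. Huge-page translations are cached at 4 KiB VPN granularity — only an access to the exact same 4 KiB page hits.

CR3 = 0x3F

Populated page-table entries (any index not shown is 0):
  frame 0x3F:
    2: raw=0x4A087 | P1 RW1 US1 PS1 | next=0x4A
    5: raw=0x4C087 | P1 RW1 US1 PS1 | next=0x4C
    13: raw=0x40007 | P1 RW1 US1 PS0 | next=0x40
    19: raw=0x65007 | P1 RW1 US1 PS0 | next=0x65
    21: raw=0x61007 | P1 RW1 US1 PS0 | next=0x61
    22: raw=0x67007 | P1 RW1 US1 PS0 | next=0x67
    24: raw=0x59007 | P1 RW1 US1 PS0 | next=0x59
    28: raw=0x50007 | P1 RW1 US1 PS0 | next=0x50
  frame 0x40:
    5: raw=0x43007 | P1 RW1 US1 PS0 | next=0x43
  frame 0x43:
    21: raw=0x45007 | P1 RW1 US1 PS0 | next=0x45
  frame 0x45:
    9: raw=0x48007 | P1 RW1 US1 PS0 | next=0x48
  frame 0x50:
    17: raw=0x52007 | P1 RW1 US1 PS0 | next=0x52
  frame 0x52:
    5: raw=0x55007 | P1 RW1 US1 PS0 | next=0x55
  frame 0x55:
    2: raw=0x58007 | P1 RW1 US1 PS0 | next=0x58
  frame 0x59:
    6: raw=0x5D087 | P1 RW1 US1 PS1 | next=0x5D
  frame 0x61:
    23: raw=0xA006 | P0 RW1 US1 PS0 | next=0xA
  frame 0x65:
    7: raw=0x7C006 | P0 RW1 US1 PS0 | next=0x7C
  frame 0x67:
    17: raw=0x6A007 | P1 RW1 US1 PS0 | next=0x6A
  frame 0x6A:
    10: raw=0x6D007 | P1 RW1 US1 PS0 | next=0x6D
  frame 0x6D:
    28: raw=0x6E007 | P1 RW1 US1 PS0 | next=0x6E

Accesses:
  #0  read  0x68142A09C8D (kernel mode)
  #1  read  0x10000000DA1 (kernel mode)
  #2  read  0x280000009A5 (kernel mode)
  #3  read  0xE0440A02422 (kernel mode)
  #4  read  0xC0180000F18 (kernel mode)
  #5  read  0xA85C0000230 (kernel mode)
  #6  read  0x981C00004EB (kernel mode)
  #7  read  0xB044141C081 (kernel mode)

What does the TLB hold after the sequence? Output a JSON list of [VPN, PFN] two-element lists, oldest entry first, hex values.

Trace:
#0 VA=0x68142A09C8D (r,kernel):
  L0 @0x3F[13] → 0x40007  P=1,RW=1,US=1,PS=0
  L1 @0x40[5] → 0x43007  P=1,RW=1,US=1,PS=0
  L2 @0x43[21] → 0x45007  P=1,RW=1,US=1,PS=0
  L3 @0x45[9] → 0x48007  P=1,RW=1,US=1,PS=0
  ⇒ phys 0x48C8D  [4 reads]
#1 VA=0x10000000DA1 (r,kernel):
  L0 @0x3F[2] → 0x4A087  P=1,RW=1,US=1,PS=1
  ⇒ phys 0x4ADA1 (huge @L0)  [1 reads]
#2 VA=0x280000009A5 (r,kernel):
  L0 @0x3F[5] → 0x4C087  P=1,RW=1,US=1,PS=1
  ⇒ phys 0x4C9A5 (huge @L0)  [1 reads]
#3 VA=0xE0440A02422 (r,kernel):
  L0 @0x3F[28] → 0x50007  P=1,RW=1,US=1,PS=0
  L1 @0x50[17] → 0x52007  P=1,RW=1,US=1,PS=0
  L2 @0x52[5] → 0x55007  P=1,RW=1,US=1,PS=0
  L3 @0x55[2] → 0x58007  P=1,RW=1,US=1,PS=0
  ⇒ phys 0x58422  [4 reads]
#4 VA=0xC0180000F18 (r,kernel):
  L0 @0x3F[24] → 0x59007  P=1,RW=1,US=1,PS=0
  L1 @0x59[6] → 0x5D087  P=1,RW=1,US=1,PS=1
  ⇒ phys 0x5DF18 (huge @L1)  [2 reads]
#5 VA=0xA85C0000230 (r,kernel):
  L0 @0x3F[21] → 0x61007  P=1,RW=1,US=1,PS=0
  L1 @0x61[23] → 0xA006  P=0,RW=1,US=1,PS=0
  ⇒ fault: PAGE_NOT_PRESENT  — 2 lookups
#6 VA=0x981C00004EB (r,kernel):
  L0 @0x3F[19] → 0x65007  P=1,RW=1,US=1,PS=0
  L1 @0x65[7] → 0x7C006  P=0,RW=1,US=1,PS=0
  ⇒ fault: PAGE_NOT_PRESENT  — 2 lookups
#7 VA=0xB044141C081 (r,kernel):
  L0 @0x3F[22] → 0x67007  P=1,RW=1,US=1,PS=0
  L1 @0x67[17] → 0x6A007  P=1,RW=1,US=1,PS=0
  L2 @0x6A[10] → 0x6D007  P=1,RW=1,US=1,PS=0
  L3 @0x6D[28] → 0x6E007  P=1,RW=1,US=1,PS=0
  ⇒ phys 0x6E081  [4 reads]

TLB: [["0xE0440A02", "0x58"], ["0xC0180000", "0x5D"], ["0xB044141C", "0x6E"]]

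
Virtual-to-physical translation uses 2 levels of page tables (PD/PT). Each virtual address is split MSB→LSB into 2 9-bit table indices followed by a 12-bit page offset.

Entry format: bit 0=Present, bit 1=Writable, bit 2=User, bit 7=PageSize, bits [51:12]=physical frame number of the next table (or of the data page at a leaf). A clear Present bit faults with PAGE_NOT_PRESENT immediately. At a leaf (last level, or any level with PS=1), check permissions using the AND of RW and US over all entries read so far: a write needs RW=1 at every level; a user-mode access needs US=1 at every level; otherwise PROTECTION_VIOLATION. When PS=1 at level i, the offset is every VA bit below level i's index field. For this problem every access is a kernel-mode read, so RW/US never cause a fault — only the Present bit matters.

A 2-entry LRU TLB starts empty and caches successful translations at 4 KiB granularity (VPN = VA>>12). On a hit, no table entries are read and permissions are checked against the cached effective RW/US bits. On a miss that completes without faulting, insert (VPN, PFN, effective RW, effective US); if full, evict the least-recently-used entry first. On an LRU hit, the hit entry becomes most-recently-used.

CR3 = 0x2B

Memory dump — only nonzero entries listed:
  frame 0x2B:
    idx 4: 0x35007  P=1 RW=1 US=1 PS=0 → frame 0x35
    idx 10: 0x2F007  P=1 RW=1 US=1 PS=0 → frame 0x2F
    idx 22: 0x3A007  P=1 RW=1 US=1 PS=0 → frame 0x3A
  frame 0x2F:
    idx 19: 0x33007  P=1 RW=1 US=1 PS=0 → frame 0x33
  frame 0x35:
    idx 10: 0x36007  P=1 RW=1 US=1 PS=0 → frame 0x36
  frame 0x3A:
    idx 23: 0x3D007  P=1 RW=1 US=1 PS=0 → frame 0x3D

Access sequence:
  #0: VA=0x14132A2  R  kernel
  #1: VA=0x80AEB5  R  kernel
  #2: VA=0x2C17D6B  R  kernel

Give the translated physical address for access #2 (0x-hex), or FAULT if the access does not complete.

Per-access translation:
#0 VA=0x14132A2 (r,kernel):
  [0] read 0x2B idx=10: raw=0x2F007 flags P=1 W=1 U=1 S=0
  [1] read 0x2F idx=19: raw=0x33007 flags P=1 W=1 U=1 S=0
  → PA=0x332A2  (2 entries read)
#1 VA=0x80AEB5 (r,kernel):
  [0] read 0x2B idx=4: raw=0x35007 flags P=1 W=1 U=1 S=0
  [1] read 0x35 idx=10: raw=0x36007 flags P=1 W=1 U=1 S=0
  → PA=0x36EB5  (2 entries read)
#2 VA=0x2C17D6B (r,kernel):
  [0] read 0x2B idx=22: raw=0x3A007 flags P=1 W=1 U=1 S=0
  [1] read 0x3A idx=23: raw=0x3D007 flags P=1 W=1 U=1 S=0
  → PA=0x3DD6B  (2 entries read)

Access #2 PA: 0x3DD6B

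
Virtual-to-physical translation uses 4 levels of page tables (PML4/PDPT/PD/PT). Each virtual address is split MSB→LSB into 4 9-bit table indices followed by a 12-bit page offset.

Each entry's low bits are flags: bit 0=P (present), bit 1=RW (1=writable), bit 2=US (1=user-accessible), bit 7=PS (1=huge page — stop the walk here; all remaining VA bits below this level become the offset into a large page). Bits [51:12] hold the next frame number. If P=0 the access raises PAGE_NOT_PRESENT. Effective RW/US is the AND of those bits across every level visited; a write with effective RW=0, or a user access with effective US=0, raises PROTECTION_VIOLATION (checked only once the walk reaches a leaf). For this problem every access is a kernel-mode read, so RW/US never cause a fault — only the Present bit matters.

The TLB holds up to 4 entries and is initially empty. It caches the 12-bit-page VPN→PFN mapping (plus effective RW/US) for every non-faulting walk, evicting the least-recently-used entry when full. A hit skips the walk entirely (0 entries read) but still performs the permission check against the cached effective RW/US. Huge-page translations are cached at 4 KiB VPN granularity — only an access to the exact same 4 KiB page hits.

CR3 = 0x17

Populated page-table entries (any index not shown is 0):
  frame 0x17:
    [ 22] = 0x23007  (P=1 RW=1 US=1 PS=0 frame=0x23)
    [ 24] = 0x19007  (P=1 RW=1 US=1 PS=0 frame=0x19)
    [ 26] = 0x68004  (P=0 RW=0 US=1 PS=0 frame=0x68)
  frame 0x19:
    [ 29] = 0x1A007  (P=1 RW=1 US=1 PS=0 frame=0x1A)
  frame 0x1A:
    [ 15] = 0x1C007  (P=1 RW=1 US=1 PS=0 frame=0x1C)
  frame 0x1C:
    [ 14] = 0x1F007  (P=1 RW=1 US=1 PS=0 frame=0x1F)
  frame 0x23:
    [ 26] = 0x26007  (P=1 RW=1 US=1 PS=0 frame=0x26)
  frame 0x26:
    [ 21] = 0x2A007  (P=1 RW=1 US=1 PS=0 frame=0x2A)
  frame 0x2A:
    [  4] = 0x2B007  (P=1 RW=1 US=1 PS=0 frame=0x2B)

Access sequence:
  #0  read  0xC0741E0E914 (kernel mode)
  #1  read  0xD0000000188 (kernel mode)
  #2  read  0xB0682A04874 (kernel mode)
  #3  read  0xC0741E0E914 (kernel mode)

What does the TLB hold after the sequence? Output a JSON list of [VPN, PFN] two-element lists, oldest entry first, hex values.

Trace:
#0 VA=0xC0741E0E914 (r,kernel):
  [0] read 0x17 idx=24: raw=0x19007 flags P=1 W=1 U=1 S=0
  [1] read 0x19 idx=29: raw=0x1A007 flags P=1 W=1 U=1 S=0
  [2] read 0x1A idx=15: raw=0x1C007 flags P=1 W=1 U=1 S=0
  [3] read 0x1C idx=14: raw=0x1F007 flags P=1 W=1 U=1 S=0
  ⇒ phys 0x1F914  [4 reads]
#1 VA=0xD0000000188 (r,kernel):
  [0] read 0x17 idx=26: raw=0x68004 flags P=0 W=0 U=1 S=0
  ⇒ fault: PAGE_NOT_PRESENT  — 1 lookups
#2 VA=0xB0682A04874 (r,kernel):
  [0] read 0x17 idx=22: raw=0x23007 flags P=1 W=1 U=1 S=0
  [1] read 0x23 idx=26: raw=0x26007 flags P=1 W=1 U=1 S=0
  [2] read 0x26 idx=21: raw=0x2A007 flags P=1 W=1 U=1 S=0
  [3] read 0x2A idx=4: raw=0x2B007 flags P=1 W=1 U=1 S=0
  ⇒ phys 0x2B874  [4 reads]
#3 VA=0xC0741E0E914 (r,kernel):
  TLB hit vpn=0xC0741E0E → PA=0x1F914

TLB: [["0xB0682A04", "0x2B"], ["0xC0741E0E", "0x1F"]]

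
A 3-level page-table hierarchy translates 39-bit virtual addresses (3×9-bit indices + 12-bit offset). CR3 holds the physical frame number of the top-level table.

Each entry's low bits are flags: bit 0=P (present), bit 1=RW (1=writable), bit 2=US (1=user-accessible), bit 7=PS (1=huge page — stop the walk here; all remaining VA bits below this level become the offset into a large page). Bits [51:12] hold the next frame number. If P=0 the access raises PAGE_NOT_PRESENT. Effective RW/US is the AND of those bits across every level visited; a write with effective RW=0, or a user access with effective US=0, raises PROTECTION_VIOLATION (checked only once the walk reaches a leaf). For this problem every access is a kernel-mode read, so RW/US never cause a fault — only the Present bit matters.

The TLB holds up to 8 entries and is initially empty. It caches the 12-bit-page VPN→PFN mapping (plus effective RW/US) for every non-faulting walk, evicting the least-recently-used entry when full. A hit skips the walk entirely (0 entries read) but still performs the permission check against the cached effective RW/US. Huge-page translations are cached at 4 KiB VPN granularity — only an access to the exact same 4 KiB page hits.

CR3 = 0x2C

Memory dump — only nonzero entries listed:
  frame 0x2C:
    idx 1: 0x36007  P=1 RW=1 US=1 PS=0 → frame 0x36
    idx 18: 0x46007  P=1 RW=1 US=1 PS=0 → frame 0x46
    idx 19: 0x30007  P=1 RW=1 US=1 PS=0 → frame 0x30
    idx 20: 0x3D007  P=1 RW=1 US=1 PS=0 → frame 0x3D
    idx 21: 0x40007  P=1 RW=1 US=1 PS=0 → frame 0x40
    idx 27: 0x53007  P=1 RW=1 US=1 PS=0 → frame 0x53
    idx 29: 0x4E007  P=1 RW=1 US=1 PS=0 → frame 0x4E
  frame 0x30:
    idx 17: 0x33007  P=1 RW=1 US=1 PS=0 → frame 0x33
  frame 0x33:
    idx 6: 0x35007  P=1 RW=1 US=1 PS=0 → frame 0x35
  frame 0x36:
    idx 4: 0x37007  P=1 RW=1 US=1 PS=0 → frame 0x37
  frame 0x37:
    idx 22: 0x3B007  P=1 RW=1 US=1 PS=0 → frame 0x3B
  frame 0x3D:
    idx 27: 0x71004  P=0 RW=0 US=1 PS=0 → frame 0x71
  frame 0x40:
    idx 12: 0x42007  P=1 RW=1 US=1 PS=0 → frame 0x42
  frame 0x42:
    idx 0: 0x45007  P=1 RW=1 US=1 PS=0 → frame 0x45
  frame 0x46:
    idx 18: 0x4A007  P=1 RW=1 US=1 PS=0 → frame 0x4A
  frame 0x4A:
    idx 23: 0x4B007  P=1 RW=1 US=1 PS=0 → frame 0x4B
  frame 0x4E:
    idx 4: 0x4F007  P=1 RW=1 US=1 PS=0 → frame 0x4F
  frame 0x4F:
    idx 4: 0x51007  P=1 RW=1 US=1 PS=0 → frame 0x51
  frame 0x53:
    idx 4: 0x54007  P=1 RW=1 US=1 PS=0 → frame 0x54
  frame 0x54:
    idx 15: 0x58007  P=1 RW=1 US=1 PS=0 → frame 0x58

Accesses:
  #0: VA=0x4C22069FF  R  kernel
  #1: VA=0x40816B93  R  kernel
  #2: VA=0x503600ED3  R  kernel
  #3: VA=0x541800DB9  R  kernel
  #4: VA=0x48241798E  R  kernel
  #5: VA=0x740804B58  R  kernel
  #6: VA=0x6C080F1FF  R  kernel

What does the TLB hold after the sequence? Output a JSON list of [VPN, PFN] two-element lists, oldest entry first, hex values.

Per-access translation:
#0 VA=0x4C22069FF (r,kernel):
  [0] read 0x2C idx=19: raw=0x30007 flags P=1 W=1 U=1 S=0
  [1] read 0x30 idx=17: raw=0x33007 flags P=1 W=1 U=1 S=0
  [2] read 0x33 idx=6: raw=0x35007 flags P=1 W=1 U=1 S=0
  → PA=0x359FF  (3 entries read)
#1 VA=0x40816B93 (r,kernel):
  [0] read 0x2C idx=1: raw=0x36007 flags P=1 W=1 U=1 S=0
  [1] read 0x36 idx=4: raw=0x37007 flags P=1 W=1 U=1 S=0
  [2] read 0x37 idx=22: raw=0x3B007 flags P=1 W=1 U=1 S=0
  → PA=0x3BB93  (3 entries read)
#2 VA=0x503600ED3 (r,kernel):
  [0] read 0x2C idx=20: raw=0x3D007 flags P=1 W=1 U=1 S=0
  [1] read 0x3D idx=27: raw=0x71004 flags P=0 W=0 U=1 S=0
  ⇒ fault: PAGE_NOT_PRESENT  — 2 lookups
#3 VA=0x541800DB9 (r,kernel):
  [0] read 0x2C idx=21: raw=0x40007 flags P=1 W=1 U=1 S=0
  [1] read 0x40 idx=12: raw=0x42007 flags P=1 W=1 U=1 S=0
  [2] read 0x42 idx=0: raw=0x45007 flags P=1 W=1 U=1 S=0
  → PA=0x45DB9  (3 entries read)
#4 VA=0x48241798E (r,kernel):
  [0] read 0x2C idx=18: raw=0x46007 flags P=1 W=1 U=1 S=0
  [1] read 0x46 idx=18: raw=0x4A007 flags P=1 W=1 U=1 S=0
  [2] read 0x4A idx=23: raw=0x4B007 flags P=1 W=1 U=1 S=0
  → PA=0x4B98E  (3 entries read)
#5 VA=0x740804B58 (r,kernel):
  [0] read 0x2C idx=29: raw=0x4E007 flags P=1 W=1 U=1 S=0
  [1] read 0x4E idx=4: raw=0x4F007 flags P=1 W=1 U=1 S=0
  [2] read 0x4F idx=4: raw=0x51007 flags P=1 W=1 U=1 S=0
  → PA=0x51B58  (3 entries read)
#6 VA=0x6C080F1FF (r,kernel):
  [0] read 0x2C idx=27: raw=0x53007 flags P=1 W=1 U=1 S=0
  [1] read 0x53 idx=4: raw=0x54007 flags P=1 W=1 U=1 S=0
  [2] read 0x54 idx=15: raw=0x58007 flags P=1 W=1 U=1 S=0
  → PA=0x581FF  (3 entries read)

TLB: [["0x4C2206", "0x35"], ["0x40816", "0x3B"], ["0x541800", "0x45"], ["0x482417", "0x4B"], ["0x740804", "0x51"], ["0x6C080F", "0x58"]]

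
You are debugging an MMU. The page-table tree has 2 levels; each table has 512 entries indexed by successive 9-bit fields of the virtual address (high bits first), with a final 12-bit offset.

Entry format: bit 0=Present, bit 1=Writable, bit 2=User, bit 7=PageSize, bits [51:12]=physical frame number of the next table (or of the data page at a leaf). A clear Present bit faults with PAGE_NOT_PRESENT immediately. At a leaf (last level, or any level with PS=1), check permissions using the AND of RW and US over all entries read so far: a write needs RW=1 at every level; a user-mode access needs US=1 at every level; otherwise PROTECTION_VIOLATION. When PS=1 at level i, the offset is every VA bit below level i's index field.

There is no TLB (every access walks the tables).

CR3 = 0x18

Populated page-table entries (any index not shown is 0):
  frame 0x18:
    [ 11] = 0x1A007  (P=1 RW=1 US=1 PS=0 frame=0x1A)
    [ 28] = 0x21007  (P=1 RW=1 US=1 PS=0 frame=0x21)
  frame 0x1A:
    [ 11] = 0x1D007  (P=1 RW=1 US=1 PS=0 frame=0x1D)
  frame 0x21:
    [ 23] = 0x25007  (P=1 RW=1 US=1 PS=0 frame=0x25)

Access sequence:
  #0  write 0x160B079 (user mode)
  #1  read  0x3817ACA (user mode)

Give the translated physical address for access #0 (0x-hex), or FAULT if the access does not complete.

Walk each access:
#0 VA=0x160B079 (w,user):
  L0 @0x18[11] → 0x1A007  P=1,RW=1,US=1,PS=0
  L1 @0x1A[11] → 0x1D007  P=1,RW=1,US=1,PS=0
  → PA=0x1D079  (2 entries read)
#1 VA=0x3817ACA (r,user):
  L0 @0x18[28] → 0x21007  P=1,RW=1,US=1,PS=0
  L1 @0x21[23] → 0x25007  P=1,RW=1,US=1,PS=0
  → PA=0x25ACA  (2 entries read)

Access #0 PA: 0x1D079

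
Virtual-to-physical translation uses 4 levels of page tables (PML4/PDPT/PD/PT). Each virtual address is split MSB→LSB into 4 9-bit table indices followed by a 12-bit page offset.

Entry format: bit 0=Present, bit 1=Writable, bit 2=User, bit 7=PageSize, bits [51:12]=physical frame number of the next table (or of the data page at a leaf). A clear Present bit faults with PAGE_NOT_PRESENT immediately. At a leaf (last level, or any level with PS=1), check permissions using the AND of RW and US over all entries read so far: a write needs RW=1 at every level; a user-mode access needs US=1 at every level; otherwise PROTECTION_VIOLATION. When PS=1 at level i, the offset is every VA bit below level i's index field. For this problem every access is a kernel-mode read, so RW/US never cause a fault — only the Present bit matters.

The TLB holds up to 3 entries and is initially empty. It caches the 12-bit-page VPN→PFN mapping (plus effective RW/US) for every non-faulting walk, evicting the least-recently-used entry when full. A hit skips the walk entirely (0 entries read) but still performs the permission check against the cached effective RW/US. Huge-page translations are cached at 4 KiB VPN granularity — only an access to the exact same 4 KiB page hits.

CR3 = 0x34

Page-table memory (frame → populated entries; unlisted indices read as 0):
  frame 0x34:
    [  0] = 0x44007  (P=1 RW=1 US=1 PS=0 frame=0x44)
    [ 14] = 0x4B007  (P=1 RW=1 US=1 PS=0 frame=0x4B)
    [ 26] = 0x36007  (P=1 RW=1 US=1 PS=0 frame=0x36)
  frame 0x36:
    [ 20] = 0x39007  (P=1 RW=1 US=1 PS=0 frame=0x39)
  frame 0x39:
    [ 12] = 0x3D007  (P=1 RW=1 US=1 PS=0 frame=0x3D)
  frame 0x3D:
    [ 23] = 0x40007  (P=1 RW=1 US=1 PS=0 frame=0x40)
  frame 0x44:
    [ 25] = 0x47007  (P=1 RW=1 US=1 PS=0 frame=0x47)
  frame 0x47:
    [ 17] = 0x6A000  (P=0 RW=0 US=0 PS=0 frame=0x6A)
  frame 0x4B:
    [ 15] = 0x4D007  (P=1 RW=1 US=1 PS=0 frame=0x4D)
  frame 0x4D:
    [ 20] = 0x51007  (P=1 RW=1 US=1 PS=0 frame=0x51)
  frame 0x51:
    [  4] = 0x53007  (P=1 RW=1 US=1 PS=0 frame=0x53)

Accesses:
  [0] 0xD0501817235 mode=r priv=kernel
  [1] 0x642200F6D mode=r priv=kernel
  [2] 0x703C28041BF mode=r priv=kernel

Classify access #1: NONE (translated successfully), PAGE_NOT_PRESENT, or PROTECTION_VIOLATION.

Trace:
#0 VA=0xD0501817235 (r,kernel):
  [0] read 0x34 idx=26: raw=0x36007 flags P=1 W=1 U=1 S=0
  [1] read 0x36 idx=20: raw=0x39007 flags P=1 W=1 U=1 S=0
  [2] read 0x39 idx=12: raw=0x3D007 flags P=1 W=1 U=1 S=0
  [3] read 0x3D idx=23: raw=0x40007 flags P=1 W=1 U=1 S=0
  ✓ 0x40235  — 4 lookups
#1 VA=0x642200F6D (r,kernel):
  [0] read 0x34 idx=0: raw=0x44007 flags P=1 W=1 U=1 S=0
  [1] read 0x44 idx=25: raw=0x47007 flags P=1 W=1 U=1 S=0
  [2] read 0x47 idx=17: raw=0x6A000 flags P=0 W=0 U=0 S=0
  ✗ PAGE_NOT_PRESENT  [3 reads]
#2 VA=0x703C28041BF (r,kernel):
  [0] read 0x34 idx=14: raw=0x4B007 flags P=1 W=1 U=1 S=0
  [1] read 0x4B idx=15: raw=0x4D007 flags P=1 W=1 U=1 S=0
  [2] read 0x4D idx=20: raw=0x51007 flags P=1 W=1 U=1 S=0
  [3] read 0x51 idx=4: raw=0x53007 flags P=1 W=1 U=1 S=0
  ✓ 0x531BF  — 4 lookups

Access #1 fault: PAGE_NOT_PRESENT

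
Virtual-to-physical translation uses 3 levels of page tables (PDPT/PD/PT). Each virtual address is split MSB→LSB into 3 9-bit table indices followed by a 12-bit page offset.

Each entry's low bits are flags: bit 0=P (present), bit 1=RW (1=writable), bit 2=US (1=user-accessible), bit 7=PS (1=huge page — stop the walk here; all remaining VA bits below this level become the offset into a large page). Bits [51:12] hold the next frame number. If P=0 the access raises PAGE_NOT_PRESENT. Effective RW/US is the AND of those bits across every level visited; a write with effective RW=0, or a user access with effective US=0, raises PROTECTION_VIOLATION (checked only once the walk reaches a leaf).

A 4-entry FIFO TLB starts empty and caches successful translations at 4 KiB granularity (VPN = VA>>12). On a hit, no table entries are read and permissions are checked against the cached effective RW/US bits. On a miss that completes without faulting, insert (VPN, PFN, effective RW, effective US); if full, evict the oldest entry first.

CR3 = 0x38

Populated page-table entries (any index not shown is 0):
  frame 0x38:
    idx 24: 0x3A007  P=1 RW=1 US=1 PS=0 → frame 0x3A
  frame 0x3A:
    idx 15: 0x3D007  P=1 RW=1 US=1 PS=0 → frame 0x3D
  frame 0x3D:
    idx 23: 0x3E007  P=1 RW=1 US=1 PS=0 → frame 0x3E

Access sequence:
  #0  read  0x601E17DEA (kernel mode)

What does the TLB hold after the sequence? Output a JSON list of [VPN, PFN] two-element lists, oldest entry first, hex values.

Per-access translation:
#0 VA=0x601E17DEA (r,kernel):
  [0] read 0x38 idx=24: raw=0x3A007 flags P=1 W=1 U=1 S=0
  [1] read 0x3A idx=15: raw=0x3D007 flags P=1 W=1 U=1 S=0
  [2] read 0x3D idx=23: raw=0x3E007 flags P=1 W=1 U=1 S=0
  ⇒ phys 0x3EDEA  [3 reads]

TLB: [["0x601E17", "0x3E"]]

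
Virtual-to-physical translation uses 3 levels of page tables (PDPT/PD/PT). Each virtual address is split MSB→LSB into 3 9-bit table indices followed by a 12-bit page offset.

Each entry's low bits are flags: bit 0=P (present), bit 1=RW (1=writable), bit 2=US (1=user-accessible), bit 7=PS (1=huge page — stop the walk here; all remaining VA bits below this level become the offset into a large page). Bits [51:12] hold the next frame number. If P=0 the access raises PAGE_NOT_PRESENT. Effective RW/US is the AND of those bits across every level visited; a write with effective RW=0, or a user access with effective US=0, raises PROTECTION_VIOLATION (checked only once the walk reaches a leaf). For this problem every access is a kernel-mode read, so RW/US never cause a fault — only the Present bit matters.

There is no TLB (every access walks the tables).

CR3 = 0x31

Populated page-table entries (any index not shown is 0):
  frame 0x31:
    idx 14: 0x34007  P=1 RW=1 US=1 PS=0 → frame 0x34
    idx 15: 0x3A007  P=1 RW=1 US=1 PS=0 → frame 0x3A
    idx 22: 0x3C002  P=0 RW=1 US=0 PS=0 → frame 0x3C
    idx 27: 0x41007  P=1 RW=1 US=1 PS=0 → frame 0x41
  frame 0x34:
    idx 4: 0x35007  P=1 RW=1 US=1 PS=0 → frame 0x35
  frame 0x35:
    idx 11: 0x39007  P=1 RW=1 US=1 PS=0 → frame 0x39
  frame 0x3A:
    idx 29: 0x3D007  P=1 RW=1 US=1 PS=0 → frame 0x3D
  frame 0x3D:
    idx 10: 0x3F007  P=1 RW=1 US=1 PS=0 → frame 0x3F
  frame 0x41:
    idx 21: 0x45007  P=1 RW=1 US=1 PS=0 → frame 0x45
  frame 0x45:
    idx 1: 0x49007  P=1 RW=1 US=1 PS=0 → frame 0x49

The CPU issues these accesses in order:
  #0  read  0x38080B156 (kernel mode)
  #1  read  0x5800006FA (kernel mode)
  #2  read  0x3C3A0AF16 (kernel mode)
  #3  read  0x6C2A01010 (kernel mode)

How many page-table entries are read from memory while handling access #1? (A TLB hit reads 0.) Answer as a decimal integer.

Trace:
#0 VA=0x38080B156 (r,kernel):
  [0] read 0x31 idx=14: raw=0x34007 flags P=1 W=1 U=1 S=0
  [1] read 0x34 idx=4: raw=0x35007 flags P=1 W=1 U=1 S=0
  [2] read 0x35 idx=11: raw=0x39007 flags P=1 W=1 U=1 S=0
  → PA=0x39156  (3 entries read)
#1 VA=0x5800006FA (r,kernel):
  [0] read 0x31 idx=22: raw=0x3C002 flags P=0 W=1 U=0 S=0
  ⇒ fault: PAGE_NOT_PRESENT  — 1 lookups
#2 VA=0x3C3A0AF16 (r,kernel):
  [0] read 0x31 idx=15: raw=0x3A007 flags P=1 W=1 U=1 S=0
  [1] read 0x3A idx=29: raw=0x3D007 flags P=1 W=1 U=1 S=0
  [2] read 0x3D idx=10: raw=0x3F007 flags P=1 W=1 U=1 S=0
  → PA=0x3FF16  (3 entries read)
#3 VA=0x6C2A01010 (r,kernel):
  [0] read 0x31 idx=27: raw=0x41007 flags P=1 W=1 U=1 S=0
  [1] read 0x41 idx=21: raw=0x45007 flags P=1 W=1 U=1 S=0
  [2] read 0x45 idx=1: raw=0x49007 flags P=1 W=1 U=1 S=0
  → PA=0x49010  (3 entries read)

Entries read for #1: 1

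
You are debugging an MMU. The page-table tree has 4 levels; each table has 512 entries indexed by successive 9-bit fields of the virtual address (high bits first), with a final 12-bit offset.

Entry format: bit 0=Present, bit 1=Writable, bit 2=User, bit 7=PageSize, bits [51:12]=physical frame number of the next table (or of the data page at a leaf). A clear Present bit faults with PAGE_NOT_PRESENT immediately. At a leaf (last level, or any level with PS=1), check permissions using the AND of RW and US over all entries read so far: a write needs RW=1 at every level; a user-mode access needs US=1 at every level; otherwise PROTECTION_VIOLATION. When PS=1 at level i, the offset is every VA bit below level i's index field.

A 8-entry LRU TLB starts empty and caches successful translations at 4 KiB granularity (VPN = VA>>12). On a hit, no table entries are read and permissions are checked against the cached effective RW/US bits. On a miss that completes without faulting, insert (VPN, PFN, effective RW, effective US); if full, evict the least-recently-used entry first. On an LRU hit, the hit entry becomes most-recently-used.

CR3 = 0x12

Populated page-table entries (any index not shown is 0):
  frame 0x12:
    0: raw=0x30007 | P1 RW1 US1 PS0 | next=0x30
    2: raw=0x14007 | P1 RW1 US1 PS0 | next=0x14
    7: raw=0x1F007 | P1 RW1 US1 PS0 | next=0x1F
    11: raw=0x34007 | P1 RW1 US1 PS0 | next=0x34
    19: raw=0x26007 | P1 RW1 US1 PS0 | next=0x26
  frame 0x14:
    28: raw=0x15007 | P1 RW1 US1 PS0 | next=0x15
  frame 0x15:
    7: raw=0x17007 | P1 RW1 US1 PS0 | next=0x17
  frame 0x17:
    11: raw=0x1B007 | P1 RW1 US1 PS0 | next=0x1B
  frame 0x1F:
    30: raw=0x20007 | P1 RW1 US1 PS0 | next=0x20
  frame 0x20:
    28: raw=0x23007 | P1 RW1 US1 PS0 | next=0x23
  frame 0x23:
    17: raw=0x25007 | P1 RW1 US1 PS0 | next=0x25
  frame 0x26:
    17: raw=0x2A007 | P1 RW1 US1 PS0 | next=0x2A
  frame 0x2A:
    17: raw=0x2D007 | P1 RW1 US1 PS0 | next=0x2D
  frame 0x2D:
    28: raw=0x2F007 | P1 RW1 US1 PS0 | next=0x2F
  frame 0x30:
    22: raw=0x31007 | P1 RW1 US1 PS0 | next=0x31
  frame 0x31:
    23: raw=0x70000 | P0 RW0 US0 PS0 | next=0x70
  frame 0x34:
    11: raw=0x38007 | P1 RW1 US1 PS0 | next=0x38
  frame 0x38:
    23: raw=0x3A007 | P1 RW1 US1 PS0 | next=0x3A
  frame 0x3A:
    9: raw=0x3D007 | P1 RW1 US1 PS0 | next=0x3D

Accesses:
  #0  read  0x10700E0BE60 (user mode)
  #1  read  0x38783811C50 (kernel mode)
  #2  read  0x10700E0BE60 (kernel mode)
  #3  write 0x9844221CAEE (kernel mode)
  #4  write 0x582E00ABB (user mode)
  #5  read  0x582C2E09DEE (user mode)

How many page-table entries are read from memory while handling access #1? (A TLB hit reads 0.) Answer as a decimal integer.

Per-access translation:
#0 VA=0x10700E0BE60 (r,user):
  L0 @0x12[2] → 0x14007  P=1,RW=1,US=1,PS=0
  L1 @0x14[28] → 0x15007  P=1,RW=1,US=1,PS=0
  L2 @0x15[7] → 0x17007  P=1,RW=1,US=1,PS=0
  L3 @0x17[11] → 0x1B007  P=1,RW=1,US=1,PS=0
  → PA=0x1BE60  (4 entries read)
#1 VA=0x38783811C50 (r,kernel):
  L0 @0x12[7] → 0x1F007  P=1,RW=1,US=1,PS=0
  L1 @0x1F[30] → 0x20007  P=1,RW=1,US=1,PS=0
  L2 @0x20[28] → 0x23007  P=1,RW=1,US=1,PS=0
  L3 @0x23[17] → 0x25007  P=1,RW=1,US=1,PS=0
  → PA=0x25C50  (4 entries read)
#2 VA=0x10700E0BE60 (r,kernel):
  TLB hit vpn=0x10700E0B → PA=0x1BE60
#3 VA=0x9844221CAEE (w,kernel):
  L0 @0x12[19] → 0x26007  P=1,RW=1,US=1,PS=0
  L1 @0x26[17] → 0x2A007  P=1,RW=1,US=1,PS=0
  L2 @0x2A[17] → 0x2D007  P=1,RW=1,US=1,PS=0
  L3 @0x2D[28] → 0x2F007  P=1,RW=1,US=1,PS=0
  → PA=0x2FAEE  (4 entries read)
#4 VA=0x582E00ABB (w,user):
  L0 @0x12[0] → 0x30007  P=1,RW=1,US=1,PS=0
  L1 @0x30[22] → 0x31007  P=1,RW=1,US=1,PS=0
  L2 @0x31[23] → 0x70000  P=0,RW=0,US=0,PS=0
  ✗ PAGE_NOT_PRESENT  [3 reads]
#5 VA=0x582C2E09DEE (r,user):
  L0 @0x12[11] → 0x34007  P=1,RW=1,US=1,PS=0
  L1 @0x34[11] → 0x38007  P=1,RW=1,US=1,PS=0
  L2 @0x38[23] → 0x3A007  P=1,RW=1,US=1,PS=0
  L3 @0x3A[9] → 0x3D007  P=1,RW=1,US=1,PS=0
  → PA=0x3DDEE  (4 entries read)

Entries read for #1: 4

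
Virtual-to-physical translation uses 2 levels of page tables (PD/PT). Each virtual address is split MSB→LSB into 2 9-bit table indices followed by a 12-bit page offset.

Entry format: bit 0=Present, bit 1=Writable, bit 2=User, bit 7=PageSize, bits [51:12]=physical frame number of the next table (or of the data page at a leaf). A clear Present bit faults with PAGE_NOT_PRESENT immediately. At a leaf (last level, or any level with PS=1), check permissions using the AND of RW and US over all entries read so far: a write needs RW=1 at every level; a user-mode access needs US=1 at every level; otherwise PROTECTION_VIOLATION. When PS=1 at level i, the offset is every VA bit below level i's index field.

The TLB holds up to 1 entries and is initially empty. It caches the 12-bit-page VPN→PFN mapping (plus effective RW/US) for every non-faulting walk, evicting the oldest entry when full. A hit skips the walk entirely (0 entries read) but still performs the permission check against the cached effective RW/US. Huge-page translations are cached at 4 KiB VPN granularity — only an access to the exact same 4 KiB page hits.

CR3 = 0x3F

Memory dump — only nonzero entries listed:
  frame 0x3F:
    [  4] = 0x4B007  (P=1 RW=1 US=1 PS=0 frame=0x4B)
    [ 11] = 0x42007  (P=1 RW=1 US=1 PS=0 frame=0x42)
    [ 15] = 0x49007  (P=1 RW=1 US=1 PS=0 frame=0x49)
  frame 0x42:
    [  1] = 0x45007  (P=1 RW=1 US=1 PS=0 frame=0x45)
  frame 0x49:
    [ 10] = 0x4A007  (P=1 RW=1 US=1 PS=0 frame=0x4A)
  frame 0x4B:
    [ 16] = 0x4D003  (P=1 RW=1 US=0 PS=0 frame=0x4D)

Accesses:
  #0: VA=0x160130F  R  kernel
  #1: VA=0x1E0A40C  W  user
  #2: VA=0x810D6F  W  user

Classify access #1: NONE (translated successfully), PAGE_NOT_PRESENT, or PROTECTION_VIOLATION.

Per-access translation:
#0 VA=0x160130F (r,kernel):
  L0: frame=0x3F idx=11 entry=0x42007 [P=1 RW=1 US=1 PS=0]
  L1: frame=0x42 idx=1 entry=0x45007 [P=1 RW=1 US=1 PS=0]
  ✓ 0x4530F  — 2 lookups
#1 VA=0x1E0A40C (w,user):
  L0: frame=0x3F idx=15 entry=0x49007 [P=1 RW=1 US=1 PS=0]
  L1: frame=0x49 idx=10 entry=0x4A007 [P=1 RW=1 US=1 PS=0]
  ✓ 0x4A40C  — 2 lookups
#2 VA=0x810D6F (w,user):
  L0: frame=0x3F idx=4 entry=0x4B007 [P=1 RW=1 US=1 PS=0]
  L1: frame=0x4B idx=16 entry=0x4D003 [P=1 RW=1 US=0 PS=0]
  → PROTECTION_VIOLATION  (2 entries read)

Access #1 fault: NONE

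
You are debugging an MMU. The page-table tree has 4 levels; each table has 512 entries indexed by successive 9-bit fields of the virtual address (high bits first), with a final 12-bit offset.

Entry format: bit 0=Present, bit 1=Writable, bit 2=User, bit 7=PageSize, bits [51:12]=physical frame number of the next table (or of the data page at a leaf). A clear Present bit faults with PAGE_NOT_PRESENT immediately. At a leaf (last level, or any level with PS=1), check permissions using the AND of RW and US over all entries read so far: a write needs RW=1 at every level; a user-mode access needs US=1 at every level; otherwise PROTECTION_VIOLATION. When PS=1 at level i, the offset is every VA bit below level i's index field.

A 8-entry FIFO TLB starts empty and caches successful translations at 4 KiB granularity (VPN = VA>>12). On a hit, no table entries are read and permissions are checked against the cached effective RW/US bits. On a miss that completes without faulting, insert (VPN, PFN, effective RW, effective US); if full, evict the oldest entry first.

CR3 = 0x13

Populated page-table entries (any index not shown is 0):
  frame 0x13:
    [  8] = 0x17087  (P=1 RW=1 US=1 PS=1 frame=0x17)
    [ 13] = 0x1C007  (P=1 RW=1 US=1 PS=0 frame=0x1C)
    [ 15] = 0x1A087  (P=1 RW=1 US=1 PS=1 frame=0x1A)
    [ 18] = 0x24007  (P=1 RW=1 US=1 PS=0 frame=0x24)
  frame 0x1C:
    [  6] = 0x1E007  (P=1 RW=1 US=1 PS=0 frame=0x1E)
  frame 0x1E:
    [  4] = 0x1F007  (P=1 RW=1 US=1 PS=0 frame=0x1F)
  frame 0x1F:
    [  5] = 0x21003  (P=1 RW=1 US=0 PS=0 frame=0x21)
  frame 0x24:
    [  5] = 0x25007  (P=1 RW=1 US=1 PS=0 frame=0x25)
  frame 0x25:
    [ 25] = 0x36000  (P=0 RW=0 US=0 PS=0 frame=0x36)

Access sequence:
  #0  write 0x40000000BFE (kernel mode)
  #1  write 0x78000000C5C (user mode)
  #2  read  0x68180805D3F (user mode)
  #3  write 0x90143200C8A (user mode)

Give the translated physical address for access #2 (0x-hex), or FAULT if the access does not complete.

Trace:
#0 VA=0x40000000BFE (w,kernel):
  L0: frame=0x13 idx=8 entry=0x17087 [P=1 RW=1 US=1 PS=1]
  → PA=0x17BFE (huge @L0)  (1 entries read)
#1 VA=0x78000000C5C (w,user):
  L0: frame=0x13 idx=15 entry=0x1A087 [P=1 RW=1 US=1 PS=1]
  → PA=0x1AC5C (huge @L0)  (1 entries read)
#2 VA=0x68180805D3F (r,user):
  L0: frame=0x13 idx=13 entry=0x1C007 [P=1 RW=1 US=1 PS=0]
  L1: frame=0x1C idx=6 entry=0x1E007 [P=1 RW=1 US=1 PS=0]
  L2: frame=0x1E idx=4 entry=0x1F007 [P=1 RW=1 US=1 PS=0]
  L3: frame=0x1F idx=5 entry=0x21003 [P=1 RW=1 US=0 PS=0]
  ✗ PROTECTION_VIOLATION  [4 reads]
#3 VA=0x90143200C8A (w,user):
  L0: frame=0x13 idx=18 entry=0x24007 [P=1 RW=1 US=1 PS=0]
  L1: frame=0x24 idx=5 entry=0x25007 [P=1 RW=1 US=1 PS=0]
  L2: frame=0x25 idx=25 entry=0x36000 [P=0 RW=0 US=0 PS=0]
  ✗ PAGE_NOT_PRESENT  [3 reads]

Access #2 PA: FAULT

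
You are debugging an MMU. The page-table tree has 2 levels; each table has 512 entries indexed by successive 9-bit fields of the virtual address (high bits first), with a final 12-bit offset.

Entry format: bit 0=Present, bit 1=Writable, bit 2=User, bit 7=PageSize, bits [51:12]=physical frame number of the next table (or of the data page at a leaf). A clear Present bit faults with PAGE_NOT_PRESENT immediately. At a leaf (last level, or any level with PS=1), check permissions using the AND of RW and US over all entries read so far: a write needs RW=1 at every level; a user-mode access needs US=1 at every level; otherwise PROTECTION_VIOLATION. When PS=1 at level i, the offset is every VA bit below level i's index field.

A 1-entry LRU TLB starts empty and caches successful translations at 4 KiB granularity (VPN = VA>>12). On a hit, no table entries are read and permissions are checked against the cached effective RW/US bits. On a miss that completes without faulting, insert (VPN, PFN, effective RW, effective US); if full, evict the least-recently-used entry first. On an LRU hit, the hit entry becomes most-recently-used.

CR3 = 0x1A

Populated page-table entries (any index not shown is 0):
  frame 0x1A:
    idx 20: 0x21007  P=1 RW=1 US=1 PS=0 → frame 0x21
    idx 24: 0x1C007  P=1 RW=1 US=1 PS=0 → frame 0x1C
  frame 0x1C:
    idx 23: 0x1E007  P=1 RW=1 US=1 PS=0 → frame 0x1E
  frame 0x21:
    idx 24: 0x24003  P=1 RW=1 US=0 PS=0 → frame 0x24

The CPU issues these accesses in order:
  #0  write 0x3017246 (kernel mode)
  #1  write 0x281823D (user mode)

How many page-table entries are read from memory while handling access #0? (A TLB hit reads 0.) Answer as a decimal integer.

Walk each access:
#0 VA=0x3017246 (w,kernel):
  [0] read 0x1A idx=24: raw=0x1C007 flags P=1 W=1 U=1 S=0
  [1] read 0x1C idx=23: raw=0x1E007 flags P=1 W=1 U=1 S=0
  ⇒ phys 0x1E246  [2 reads]
#1 VA=0x281823D (w,user):
  [0] read 0x1A idx=20: raw=0x21007 flags P=1 W=1 U=1 S=0
  [1] read 0x21 idx=24: raw=0x24003 flags P=1 W=1 U=0 S=0
  ✗ PROTECTION_VIOLATION  [2 reads]

Entries read for #0: 2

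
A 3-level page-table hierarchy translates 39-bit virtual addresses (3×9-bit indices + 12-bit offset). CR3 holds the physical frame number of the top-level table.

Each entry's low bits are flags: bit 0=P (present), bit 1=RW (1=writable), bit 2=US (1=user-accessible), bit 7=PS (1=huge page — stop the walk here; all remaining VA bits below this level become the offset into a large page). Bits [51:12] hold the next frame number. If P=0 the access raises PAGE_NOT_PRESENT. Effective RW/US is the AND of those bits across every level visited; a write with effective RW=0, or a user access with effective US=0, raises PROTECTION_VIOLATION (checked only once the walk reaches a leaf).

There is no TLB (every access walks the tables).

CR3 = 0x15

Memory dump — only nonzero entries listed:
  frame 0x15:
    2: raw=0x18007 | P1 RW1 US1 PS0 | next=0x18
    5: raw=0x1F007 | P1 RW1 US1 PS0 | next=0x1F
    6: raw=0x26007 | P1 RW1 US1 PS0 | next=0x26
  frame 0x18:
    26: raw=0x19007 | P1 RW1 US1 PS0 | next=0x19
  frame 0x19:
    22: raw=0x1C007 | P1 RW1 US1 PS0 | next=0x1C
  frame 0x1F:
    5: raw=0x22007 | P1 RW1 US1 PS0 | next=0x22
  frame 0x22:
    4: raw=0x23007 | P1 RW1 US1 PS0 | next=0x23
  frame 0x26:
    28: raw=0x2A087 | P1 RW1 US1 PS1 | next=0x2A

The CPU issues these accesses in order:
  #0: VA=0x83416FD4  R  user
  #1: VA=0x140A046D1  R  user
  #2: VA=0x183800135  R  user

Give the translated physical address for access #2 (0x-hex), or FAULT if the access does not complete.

Walk each access:
#0 VA=0x83416FD4 (r,user):
  L0 @0x15[2] → 0x18007  P=1,RW=1,US=1,PS=0
  L1 @0x18[26] → 0x19007  P=1,RW=1,US=1,PS=0
  L2 @0x19[22] → 0x1C007  P=1,RW=1,US=1,PS=0
  ✓ 0x1CFD4  — 3 lookups
#1 VA=0x140A046D1 (r,user):
  L0 @0x15[5] → 0x1F007  P=1,RW=1,US=1,PS=0
  L1 @0x1F[5] → 0x22007  P=1,RW=1,US=1,PS=0
  L2 @0x22[4] → 0x23007  P=1,RW=1,US=1,PS=0
  ✓ 0x236D1  — 3 lookups
#2 VA=0x183800135 (r,user):
  L0 @0x15[6] → 0x26007  P=1,RW=1,US=1,PS=0
  L1 @0x26[28] → 0x2A087  P=1,RW=1,US=1,PS=1
  ✓ 0x2A135 (huge @L1)  — 2 lookups

Access #2 PA: 0x2A135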